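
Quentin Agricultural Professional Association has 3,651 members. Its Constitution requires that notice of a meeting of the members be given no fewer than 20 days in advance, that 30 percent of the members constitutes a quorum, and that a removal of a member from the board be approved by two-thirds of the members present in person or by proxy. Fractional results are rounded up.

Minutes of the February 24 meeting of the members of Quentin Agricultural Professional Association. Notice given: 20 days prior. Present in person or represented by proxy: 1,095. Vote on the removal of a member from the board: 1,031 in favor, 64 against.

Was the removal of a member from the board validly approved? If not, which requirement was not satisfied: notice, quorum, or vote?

Notice: 20 days given; 20 required. Satisfied.
Quorum: 30% of 3,651 = 1,095.30, rounded up to 1,096; 1,095 present. Not satisfied.
Vote: requires two-thirds of those present (1,095); 2/3 of 1095 = 730, so 730 needed; 1,031 in favor. Satisfied.

Invalid — quorum requirement not satisfied.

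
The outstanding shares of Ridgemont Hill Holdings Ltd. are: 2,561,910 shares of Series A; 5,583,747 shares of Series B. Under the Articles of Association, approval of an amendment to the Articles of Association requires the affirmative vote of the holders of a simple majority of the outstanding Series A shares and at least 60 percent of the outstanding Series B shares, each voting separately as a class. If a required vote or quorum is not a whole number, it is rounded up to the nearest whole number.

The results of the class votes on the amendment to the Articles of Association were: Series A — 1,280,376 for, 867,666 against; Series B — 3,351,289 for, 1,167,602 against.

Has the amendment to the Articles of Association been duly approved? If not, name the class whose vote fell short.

Series A: a majority of 2561910 is 1280956; 1,280,956 required, 1,280,376 in favor — not approved.
Series B: 3/5 of 5583747 = 3350248.20, rounded up to 3350249; 3,350,249 required, 3,351,289 in favor — approved.

Not approved — the Series A shares did not give the required vote.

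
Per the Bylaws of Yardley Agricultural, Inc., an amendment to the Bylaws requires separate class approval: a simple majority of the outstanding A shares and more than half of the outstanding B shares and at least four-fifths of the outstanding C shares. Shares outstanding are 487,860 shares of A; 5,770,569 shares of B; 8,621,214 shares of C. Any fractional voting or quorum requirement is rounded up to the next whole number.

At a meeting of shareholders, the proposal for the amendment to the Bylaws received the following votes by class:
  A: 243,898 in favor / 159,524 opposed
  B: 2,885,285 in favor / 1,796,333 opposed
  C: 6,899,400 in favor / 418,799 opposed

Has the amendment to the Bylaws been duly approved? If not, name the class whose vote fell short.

Not approved — the A shares did not give the required vote.

A: a majority of 487860 is 243931; 243,931 required, 243,898 in favor — not approved.
B: a majority of 5770569 is 2885285; 2,885,285 required, 2,885,285 in favor — approved.
C: 4/5 of 8621214 = 6896971.20, rounded up to 6896972; 6,896,972 required, 6,899,400 in favor — approved.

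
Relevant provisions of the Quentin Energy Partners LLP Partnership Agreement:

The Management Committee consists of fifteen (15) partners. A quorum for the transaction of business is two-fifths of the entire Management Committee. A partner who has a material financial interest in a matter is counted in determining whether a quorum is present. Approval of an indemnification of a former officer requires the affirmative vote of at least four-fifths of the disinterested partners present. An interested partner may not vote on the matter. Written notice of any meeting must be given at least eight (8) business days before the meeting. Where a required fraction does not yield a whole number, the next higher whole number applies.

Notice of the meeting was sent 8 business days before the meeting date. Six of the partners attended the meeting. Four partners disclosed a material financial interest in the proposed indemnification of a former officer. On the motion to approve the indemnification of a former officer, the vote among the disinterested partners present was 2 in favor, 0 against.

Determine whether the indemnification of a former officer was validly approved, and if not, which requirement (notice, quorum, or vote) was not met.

Valid — all requirements satisfied.

Notice: 8 business days given; 8 required (8 ≥ 8). Satisfied.
Quorum: 6 present (interested partners count toward quorum); quorum is 6. Satisfied.
Vote: the indemnification of a former officer requires four-fifths of the disinterested partners present (6 − 4 = 2). 4/5 of 2 = 1.60, rounded up to 2, so 2 affirmative votes are needed; 2 voted in favor. Satisfied.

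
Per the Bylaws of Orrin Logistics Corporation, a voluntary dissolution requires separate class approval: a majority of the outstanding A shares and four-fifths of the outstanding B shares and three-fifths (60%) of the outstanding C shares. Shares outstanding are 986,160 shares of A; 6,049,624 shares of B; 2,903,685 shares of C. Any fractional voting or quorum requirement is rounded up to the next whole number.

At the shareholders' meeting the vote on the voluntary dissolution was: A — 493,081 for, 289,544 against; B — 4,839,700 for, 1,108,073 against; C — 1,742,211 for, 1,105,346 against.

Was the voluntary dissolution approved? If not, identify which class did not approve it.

Approved — every class gave the required vote.

A: a majority of 986160 is 493081; 493,081 required, 493,081 in favor — approved.
B: 4/5 of 6049624 = 4839699.20, rounded up to 4839700; 4,839,700 required, 4,839,700 in favor — approved.
C: 3/5 of 2903685 = 1742211; 1,742,211 required, 1,742,211 in favor — approved.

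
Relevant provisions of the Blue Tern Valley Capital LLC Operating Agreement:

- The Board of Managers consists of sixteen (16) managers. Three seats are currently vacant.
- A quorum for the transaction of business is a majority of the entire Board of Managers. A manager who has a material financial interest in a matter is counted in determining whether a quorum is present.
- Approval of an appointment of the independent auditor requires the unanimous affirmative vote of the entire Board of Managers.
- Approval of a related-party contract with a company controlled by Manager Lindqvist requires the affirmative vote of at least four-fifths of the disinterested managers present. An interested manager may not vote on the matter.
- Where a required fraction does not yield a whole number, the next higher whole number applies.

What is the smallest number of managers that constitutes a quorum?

9

A majority of 16 is 9.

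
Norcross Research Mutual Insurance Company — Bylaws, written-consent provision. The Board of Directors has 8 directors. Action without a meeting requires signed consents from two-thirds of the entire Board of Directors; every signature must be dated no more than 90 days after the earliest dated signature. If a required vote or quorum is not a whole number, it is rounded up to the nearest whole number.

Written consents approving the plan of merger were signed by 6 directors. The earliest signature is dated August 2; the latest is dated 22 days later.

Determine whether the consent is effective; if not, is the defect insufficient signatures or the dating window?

Signatures required: two-thirds of 8 — 2/3 of 8 = 5.33, rounded up to 6, so 6 needed; 6 signed. Sufficient.
Dating window: the latest signature is 22 days after the earliest; the limit is 90 days. Within the window.

Effective — both the signature and dating-window requirements are satisfied.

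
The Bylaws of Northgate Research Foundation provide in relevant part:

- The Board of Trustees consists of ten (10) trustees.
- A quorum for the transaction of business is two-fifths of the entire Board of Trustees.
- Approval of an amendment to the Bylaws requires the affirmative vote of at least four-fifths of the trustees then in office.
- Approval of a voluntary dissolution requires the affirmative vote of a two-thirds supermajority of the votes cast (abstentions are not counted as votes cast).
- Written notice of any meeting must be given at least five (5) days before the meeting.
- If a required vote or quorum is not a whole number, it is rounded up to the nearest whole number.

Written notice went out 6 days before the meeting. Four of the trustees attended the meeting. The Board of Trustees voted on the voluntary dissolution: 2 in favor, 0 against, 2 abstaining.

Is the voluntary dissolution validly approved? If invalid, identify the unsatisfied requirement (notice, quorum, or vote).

Notice: 6 days given; 5 required (6 ≥ 5). Satisfied.
Quorum: 4 present; quorum is 4. Satisfied.
Vote: the voluntary dissolution requires two-thirds of the votes cast (4 present − 2 abstaining = 2). 2/3 of 2 = 1.33, rounded up to 2, so 2 affirmative votes are needed; 2 voted in favor. Satisfied.

Valid — all requirements satisfied.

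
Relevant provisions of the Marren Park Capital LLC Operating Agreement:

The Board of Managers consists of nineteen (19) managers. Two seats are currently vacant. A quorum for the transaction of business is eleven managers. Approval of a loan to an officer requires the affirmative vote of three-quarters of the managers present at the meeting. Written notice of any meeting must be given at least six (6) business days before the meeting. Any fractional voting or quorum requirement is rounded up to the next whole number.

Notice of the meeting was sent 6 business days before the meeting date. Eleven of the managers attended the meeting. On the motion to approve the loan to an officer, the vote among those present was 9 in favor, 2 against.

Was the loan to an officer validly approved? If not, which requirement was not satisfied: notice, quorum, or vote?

Notice: 6 business days given; 6 required (6 ≥ 6). Satisfied.
Quorum: 11 present; quorum is 11. Satisfied.
Vote: the loan to an officer requires three-fourths of the managers present (11). 3/4 of 11 = 8.25, rounded up to 9, so 9 affirmative votes are needed; 9 voted in favor. Satisfied.

Valid — all requirements satisfied.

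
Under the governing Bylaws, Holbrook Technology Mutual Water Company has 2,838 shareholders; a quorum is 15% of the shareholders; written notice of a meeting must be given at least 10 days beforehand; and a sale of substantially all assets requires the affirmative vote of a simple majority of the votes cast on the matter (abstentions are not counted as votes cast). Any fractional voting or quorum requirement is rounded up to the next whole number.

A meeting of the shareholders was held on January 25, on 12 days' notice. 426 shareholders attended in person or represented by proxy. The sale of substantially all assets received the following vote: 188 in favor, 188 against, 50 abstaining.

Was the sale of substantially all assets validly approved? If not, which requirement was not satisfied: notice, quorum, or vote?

Invalid — vote requirement not satisfied.

Notice: 12 days given; 10 required. Satisfied.
Quorum: 15% of 2,838 = 425.70, rounded up to 426; 426 present. Satisfied.
Vote: requires a majority of the votes cast (426 − 50 abstaining = 376); a majority of 376 is 189, so 189 needed; 188 in favor. Not satisfied.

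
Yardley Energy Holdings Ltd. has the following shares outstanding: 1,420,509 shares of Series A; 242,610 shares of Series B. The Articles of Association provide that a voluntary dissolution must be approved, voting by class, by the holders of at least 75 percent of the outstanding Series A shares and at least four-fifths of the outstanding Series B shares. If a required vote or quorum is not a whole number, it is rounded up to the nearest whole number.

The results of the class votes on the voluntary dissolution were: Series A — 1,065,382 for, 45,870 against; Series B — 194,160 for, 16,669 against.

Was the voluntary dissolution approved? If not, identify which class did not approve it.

Approved — every class gave the required vote.

Series A: 3/4 of 1420509 = 1065381.75, rounded up to 1065382; 1,065,382 required, 1,065,382 in favor — approved.
Series B: 4/5 of 242610 = 194088; 194,088 required, 194,160 in favor — approved.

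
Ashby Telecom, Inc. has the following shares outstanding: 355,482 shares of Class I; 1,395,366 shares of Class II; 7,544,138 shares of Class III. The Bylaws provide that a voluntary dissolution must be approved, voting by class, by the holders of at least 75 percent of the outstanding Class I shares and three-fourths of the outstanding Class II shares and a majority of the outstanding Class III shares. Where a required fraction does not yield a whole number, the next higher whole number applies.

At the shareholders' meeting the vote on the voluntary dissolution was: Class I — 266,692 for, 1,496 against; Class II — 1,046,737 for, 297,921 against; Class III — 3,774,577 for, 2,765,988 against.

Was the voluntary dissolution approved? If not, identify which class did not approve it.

Approved — every class gave the required vote.

Class I: 3/4 of 355482 = 266611.50, rounded up to 266612; 266,612 required, 266,692 in favor — approved.
Class II: 3/4 of 1395366 = 1046524.50, rounded up to 1046525; 1,046,525 required, 1,046,737 in favor — approved.
Class III: a majority of 7544138 is 3772070; 3,772,070 required, 3,774,577 in favor — approved.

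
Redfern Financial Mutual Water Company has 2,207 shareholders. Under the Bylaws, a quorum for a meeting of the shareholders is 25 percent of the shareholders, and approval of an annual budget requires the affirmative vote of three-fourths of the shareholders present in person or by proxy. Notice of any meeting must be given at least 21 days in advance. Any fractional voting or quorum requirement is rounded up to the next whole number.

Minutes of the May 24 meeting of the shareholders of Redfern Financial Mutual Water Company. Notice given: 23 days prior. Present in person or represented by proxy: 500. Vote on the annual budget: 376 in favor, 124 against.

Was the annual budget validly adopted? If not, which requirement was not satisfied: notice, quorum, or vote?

Notice: 23 days given; 21 required. Satisfied.
Quorum: 25% of 2,207 = 551.75, rounded up to 552; 500 present. Not satisfied.
Vote: requires three-fourths of those present (500); 3/4 of 500 = 375, so 375 needed; 376 in favor. Satisfied.

Invalid — quorum requirement not satisfied.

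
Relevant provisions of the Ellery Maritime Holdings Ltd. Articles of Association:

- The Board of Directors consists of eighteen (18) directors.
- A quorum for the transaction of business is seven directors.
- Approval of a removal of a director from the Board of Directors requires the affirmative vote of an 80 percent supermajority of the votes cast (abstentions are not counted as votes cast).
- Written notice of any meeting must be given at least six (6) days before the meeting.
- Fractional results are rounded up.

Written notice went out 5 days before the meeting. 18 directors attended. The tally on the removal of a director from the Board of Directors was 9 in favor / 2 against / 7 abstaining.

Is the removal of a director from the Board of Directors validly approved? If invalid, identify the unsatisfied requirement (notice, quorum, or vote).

Invalid — notice requirement not satisfied.

Notice: 5 days given; 6 required (5 < 6). Not satisfied.
Quorum: 18 present; quorum is 7. Satisfied.
Vote: the removal of a director from the Board of Directors requires four-fifths of the votes cast (18 present − 7 abstaining = 11). 4/5 of 11 = 8.80, rounded up to 9, so 9 affirmative votes are needed; 9 voted in favor. Satisfied.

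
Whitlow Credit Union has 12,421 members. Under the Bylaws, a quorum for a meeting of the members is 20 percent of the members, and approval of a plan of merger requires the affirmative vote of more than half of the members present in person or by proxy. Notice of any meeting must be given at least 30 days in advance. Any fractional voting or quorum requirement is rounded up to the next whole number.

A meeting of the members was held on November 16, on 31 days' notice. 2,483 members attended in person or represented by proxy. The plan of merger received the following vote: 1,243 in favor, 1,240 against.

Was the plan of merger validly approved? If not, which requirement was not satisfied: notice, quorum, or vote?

Invalid — quorum requirement not satisfied.

Notice: 31 days given; 30 required. Satisfied.
Quorum: 20% of 12,421 = 2,484.20, rounded up to 2,485; 2,483 present. Not satisfied.
Vote: requires a majority of those present (2,483); a majority of 2483 is 1242, so 1,242 needed; 1,243 in favor. Satisfied.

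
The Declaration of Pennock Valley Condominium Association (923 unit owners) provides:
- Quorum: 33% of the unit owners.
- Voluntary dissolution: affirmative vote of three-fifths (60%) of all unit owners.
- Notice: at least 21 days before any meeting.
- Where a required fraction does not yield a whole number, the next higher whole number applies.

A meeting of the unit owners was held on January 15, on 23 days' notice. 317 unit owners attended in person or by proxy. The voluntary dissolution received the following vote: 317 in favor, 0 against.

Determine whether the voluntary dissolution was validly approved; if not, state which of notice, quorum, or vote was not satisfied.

Notice: 23 days given; 21 required. Satisfied.
Quorum: 33% of 923 = 304.59, rounded up to 305; 317 present. Satisfied.
Vote: requires three-fifths of all unit owners (923); 3/5 of 923 = 553.80, rounded up to 554, so 554 needed; 317 in favor. Not satisfied.

Invalid — vote requirement not satisfied.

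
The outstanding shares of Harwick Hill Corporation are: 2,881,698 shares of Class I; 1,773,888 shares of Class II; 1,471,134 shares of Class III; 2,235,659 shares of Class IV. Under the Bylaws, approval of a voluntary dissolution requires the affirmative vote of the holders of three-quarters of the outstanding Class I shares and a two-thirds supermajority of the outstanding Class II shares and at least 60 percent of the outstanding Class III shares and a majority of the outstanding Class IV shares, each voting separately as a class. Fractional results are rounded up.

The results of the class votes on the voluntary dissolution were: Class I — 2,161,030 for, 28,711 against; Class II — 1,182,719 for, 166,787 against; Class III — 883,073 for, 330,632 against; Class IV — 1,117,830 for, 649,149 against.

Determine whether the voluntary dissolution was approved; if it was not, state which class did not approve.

Not approved — the Class I shares did not give the required vote.

Class I: 3/4 of 2881698 = 2161273.50, rounded up to 2161274; 2,161,274 required, 2,161,030 in favor — not approved.
Class II: 2/3 of 1773888 = 1182592; 1,182,592 required, 1,182,719 in favor — approved.
Class III: 3/5 of 1471134 = 882680.40, rounded up to 882681; 882,681 required, 883,073 in favor — approved.
Class IV: a majority of 2235659 is 1117830; 1,117,830 required, 1,117,830 in favor — approved.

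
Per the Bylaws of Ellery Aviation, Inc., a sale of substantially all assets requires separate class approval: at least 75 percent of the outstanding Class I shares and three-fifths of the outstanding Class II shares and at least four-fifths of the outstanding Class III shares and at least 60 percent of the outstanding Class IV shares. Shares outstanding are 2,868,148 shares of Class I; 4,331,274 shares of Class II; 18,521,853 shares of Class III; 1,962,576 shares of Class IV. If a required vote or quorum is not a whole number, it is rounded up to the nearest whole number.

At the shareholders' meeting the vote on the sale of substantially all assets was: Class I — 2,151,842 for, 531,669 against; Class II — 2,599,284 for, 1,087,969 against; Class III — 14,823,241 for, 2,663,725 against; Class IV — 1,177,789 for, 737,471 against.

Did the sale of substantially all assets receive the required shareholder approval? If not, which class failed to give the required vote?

Approved — every class gave the required vote.

Class I: 3/4 of 2868148 = 2151111; 2,151,111 required, 2,151,842 in favor — approved.
Class II: 3/5 of 4331274 = 2598764.40, rounded up to 2598765; 2,598,765 required, 2,599,284 in favor — approved.
Class III: 4/5 of 18521853 = 14817482.40, rounded up to 14817483; 14,817,483 required, 14,823,241 in favor — approved.
Class IV: 3/5 of 1962576 = 1177545.60, rounded up to 1177546; 1,177,546 required, 1,177,789 in favor — approved.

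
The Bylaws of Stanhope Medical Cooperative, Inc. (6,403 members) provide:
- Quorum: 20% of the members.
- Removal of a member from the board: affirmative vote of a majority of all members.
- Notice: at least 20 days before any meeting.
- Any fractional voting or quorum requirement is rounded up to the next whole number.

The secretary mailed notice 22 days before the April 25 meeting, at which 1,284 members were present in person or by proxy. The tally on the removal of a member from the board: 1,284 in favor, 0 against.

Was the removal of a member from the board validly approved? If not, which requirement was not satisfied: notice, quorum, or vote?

Invalid — vote requirement not satisfied.

Notice: 22 days given; 20 required. Satisfied.
Quorum: 20% of 6,403 = 1,280.60, rounded up to 1,281; 1,284 present. Satisfied.
Vote: requires a majority of all members (6,403); a majority of 6403 is 3202, so 3,202 needed; 1,284 in favor. Not satisfied.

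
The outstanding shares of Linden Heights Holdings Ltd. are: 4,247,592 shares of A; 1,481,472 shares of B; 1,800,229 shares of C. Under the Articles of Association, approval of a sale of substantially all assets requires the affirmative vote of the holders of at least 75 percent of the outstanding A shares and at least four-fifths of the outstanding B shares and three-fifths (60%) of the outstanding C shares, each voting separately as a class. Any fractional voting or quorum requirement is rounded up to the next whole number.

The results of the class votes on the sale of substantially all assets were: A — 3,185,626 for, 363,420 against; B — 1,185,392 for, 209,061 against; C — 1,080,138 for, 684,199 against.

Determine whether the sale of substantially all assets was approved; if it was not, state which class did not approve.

Not approved — the A shares did not give the required vote.

A: 3/4 of 4247592 = 3185694; 3,185,694 required, 3,185,626 in favor — not approved.
B: 4/5 of 1481472 = 1185177.60, rounded up to 1185178; 1,185,178 required, 1,185,392 in favor — approved.
C: 3/5 of 1800229 = 1080137.40, rounded up to 1080138; 1,080,138 required, 1,080,138 in favor — approved.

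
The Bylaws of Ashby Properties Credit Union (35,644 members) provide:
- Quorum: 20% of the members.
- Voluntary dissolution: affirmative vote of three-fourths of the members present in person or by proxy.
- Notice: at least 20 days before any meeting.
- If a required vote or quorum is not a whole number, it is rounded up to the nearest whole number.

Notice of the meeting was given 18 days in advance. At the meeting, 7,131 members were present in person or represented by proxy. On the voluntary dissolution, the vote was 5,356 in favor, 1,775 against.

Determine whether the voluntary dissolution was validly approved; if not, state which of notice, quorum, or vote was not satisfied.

Invalid — notice requirement not satisfied.

Notice: 18 days given; 20 required. Not satisfied.
Quorum: 20% of 35,644 = 7,128.80, rounded up to 7,129; 7,131 present. Satisfied.
Vote: requires three-fourths of those present (7,131); 3/4 of 7131 = 5348.25, rounded up to 5349, so 5,349 needed; 5,356 in favor. Satisfied.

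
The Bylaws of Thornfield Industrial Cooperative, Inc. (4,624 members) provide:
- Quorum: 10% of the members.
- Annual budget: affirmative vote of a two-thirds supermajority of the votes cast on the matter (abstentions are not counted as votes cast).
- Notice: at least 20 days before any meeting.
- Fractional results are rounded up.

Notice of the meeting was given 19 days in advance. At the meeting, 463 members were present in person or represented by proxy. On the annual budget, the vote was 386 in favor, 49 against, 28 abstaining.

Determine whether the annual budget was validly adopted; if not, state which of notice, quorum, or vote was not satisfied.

Notice: 19 days given; 20 required. Not satisfied.
Quorum: 10% of 4,624 = 462.40, rounded up to 463; 463 present. Satisfied.
Vote: requires two-thirds of the votes cast (463 − 28 abstaining = 435); 2/3 of 435 = 290, so 290 needed; 386 in favor. Satisfied.

Invalid — notice requirement not satisfied.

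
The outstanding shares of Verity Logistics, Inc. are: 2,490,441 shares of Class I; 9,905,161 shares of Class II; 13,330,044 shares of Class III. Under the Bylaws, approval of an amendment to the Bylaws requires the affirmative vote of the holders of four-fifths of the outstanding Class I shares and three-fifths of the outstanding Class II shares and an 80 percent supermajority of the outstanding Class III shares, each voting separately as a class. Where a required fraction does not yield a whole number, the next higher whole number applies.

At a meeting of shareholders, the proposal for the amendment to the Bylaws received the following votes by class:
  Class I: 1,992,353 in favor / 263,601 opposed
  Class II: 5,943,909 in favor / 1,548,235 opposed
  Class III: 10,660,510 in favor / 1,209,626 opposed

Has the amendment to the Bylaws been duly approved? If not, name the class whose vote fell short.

Class I: 4/5 of 2490441 = 1992352.80, rounded up to 1992353; 1,992,353 required, 1,992,353 in favor — approved.
Class II: 3/5 of 9905161 = 5943096.60, rounded up to 5943097; 5,943,097 required, 5,943,909 in favor — approved.
Class III: 4/5 of 13330044 = 10664035.20, rounded up to 10664036; 10,664,036 required, 10,660,510 in favor — not approved.

Not approved — the Class III shares did not give the required vote.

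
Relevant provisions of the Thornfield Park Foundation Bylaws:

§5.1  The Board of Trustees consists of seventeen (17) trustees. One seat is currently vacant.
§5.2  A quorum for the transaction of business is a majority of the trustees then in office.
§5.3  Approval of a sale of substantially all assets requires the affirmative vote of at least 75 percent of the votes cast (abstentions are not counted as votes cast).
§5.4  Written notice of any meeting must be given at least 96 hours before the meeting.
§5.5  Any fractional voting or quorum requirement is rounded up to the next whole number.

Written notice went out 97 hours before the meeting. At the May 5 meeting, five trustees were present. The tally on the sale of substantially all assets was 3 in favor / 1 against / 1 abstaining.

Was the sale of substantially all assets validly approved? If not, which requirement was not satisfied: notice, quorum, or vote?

Notice: 97 hours given; 96 required (97 ≥ 96). Satisfied.
Quorum: 5 present; quorum is 9. Not satisfied.
Vote: the sale of substantially all assets requires three-fourths of the votes cast (5 present − 1 abstaining = 4). 3/4 of 4 = 3, so 3 affirmative votes are needed; 3 voted in favor. Satisfied. (Moot — without a quorum no business can be validly transacted.)

Invalid — quorum requirement not satisfied.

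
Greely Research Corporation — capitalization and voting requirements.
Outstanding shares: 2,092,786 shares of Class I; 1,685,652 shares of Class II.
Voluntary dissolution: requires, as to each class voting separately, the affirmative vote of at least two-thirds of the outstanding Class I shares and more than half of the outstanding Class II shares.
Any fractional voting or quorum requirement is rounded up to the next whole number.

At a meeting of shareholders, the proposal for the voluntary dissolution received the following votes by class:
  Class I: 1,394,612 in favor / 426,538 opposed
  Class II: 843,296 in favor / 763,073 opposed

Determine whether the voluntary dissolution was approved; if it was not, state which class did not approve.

Not approved — the Class I shares did not give the required vote.

Class I: 2/3 of 2092786 = 1395190.67, rounded up to 1395191; 1,395,191 required, 1,394,612 in favor — not approved.
Class II: a majority of 1685652 is 842827; 842,827 required, 843,296 in favor — approved.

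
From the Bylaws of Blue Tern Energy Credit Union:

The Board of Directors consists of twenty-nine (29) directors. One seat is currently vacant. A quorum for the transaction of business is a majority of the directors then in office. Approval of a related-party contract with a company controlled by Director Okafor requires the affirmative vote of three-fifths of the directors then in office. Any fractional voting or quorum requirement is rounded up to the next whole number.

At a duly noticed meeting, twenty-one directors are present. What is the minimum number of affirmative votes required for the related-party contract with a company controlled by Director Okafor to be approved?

The related-party contract with a company controlled by Director Okafor requires three-fifths of the directors then in office (28).
3/5 of 28 = 16.80, rounded up to 17.

17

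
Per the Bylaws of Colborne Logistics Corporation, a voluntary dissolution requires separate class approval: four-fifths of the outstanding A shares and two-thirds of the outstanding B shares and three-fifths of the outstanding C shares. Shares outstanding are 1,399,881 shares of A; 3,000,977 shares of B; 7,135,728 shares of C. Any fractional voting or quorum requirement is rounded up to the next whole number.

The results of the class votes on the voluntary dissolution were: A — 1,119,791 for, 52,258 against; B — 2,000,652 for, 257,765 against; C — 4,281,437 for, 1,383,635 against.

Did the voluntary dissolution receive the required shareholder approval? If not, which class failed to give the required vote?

Not approved — the A shares did not give the required vote.

A: 4/5 of 1399881 = 1119904.80, rounded up to 1119905; 1,119,905 required, 1,119,791 in favor — not approved.
B: 2/3 of 3000977 = 2000651.33, rounded up to 2000652; 2,000,652 required, 2,000,652 in favor — approved.
C: 3/5 of 7135728 = 4281436.80, rounded up to 4281437; 4,281,437 required, 4,281,437 in favor — approved.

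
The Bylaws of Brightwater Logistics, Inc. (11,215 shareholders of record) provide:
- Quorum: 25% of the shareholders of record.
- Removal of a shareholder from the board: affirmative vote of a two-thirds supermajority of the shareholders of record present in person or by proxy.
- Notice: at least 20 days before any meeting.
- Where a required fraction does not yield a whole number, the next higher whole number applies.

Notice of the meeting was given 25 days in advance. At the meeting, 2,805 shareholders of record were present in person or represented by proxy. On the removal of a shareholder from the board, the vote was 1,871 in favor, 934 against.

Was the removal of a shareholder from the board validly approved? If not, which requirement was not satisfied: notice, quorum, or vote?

Valid — all requirements satisfied.

Notice: 25 days given; 20 required. Satisfied.
Quorum: 25% of 11,215 = 2,803.75, rounded up to 2,804; 2,805 present. Satisfied.
Vote: requires two-thirds of those present (2,805); 2/3 of 2805 = 1870, so 1,870 needed; 1,871 in favor. Satisfied.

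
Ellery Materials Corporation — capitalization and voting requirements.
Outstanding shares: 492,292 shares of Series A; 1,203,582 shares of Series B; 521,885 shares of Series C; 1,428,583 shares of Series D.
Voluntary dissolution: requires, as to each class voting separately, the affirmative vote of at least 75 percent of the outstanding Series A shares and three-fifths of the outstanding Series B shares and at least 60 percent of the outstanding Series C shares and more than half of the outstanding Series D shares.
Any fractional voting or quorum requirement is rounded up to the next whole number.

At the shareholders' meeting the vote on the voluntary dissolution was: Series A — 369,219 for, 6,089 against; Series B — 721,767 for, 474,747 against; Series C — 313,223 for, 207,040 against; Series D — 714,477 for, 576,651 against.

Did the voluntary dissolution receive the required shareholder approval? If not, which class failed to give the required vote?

Not approved — the Series B shares did not give the required vote.

Series A: 3/4 of 492292 = 369219; 369,219 required, 369,219 in favor — approved.
Series B: 3/5 of 1203582 = 722149.20, rounded up to 722150; 722,150 required, 721,767 in favor — not approved.
Series C: 3/5 of 521885 = 313131; 313,131 required, 313,223 in favor — approved.
Series D: a majority of 1428583 is 714292; 714,292 required, 714,477 in favor — approved.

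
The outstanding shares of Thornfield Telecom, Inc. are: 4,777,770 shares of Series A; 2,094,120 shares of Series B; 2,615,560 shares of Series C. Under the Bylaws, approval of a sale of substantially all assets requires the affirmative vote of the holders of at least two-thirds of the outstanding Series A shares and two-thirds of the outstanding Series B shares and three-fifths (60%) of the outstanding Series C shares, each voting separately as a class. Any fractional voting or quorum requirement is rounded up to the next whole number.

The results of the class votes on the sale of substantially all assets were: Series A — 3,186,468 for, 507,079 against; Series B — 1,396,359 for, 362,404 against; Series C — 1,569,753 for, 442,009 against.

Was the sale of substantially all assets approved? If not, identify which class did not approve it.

Series A: 2/3 of 4777770 = 3185180; 3,185,180 required, 3,186,468 in favor — approved.
Series B: 2/3 of 2094120 = 1396080; 1,396,080 required, 1,396,359 in favor — approved.
Series C: 3/5 of 2615560 = 1569336; 1,569,336 required, 1,569,753 in favor — approved.

Approved — every class gave the required vote.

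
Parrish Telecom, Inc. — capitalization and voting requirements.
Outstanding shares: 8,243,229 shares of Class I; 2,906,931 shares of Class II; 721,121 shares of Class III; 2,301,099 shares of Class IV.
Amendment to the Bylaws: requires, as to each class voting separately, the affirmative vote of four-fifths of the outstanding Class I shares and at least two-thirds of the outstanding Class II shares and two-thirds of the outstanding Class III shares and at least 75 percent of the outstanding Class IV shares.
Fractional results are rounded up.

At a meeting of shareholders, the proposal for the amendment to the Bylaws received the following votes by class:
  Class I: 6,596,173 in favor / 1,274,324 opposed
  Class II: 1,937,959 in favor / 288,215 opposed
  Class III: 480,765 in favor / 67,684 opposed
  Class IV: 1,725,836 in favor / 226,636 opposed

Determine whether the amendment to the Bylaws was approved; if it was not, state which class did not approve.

Approved — every class gave the required vote.

Class I: 4/5 of 8243229 = 6594583.20, rounded up to 6594584; 6,594,584 required, 6,596,173 in favor — approved.
Class II: 2/3 of 2906931 = 1937954; 1,937,954 required, 1,937,959 in favor — approved.
Class III: 2/3 of 721121 = 480747.33, rounded up to 480748; 480,748 required, 480,765 in favor — approved.
Class IV: 3/4 of 2301099 = 1725824.25, rounded up to 1725825; 1,725,825 required, 1,725,836 in favor — approved.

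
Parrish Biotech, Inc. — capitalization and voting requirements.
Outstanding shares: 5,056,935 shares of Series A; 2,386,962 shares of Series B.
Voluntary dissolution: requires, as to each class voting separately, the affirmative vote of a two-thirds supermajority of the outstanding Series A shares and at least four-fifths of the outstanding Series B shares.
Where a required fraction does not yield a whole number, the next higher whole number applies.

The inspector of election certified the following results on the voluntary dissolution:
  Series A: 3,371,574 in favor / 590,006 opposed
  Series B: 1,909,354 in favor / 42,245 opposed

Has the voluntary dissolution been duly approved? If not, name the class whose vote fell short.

Series A: 2/3 of 5056935 = 3371290; 3,371,290 required, 3,371,574 in favor — approved.
Series B: 4/5 of 2386962 = 1909569.60, rounded up to 1909570; 1,909,570 required, 1,909,354 in favor — not approved.

Not approved — the Series B shares did not give the required vote.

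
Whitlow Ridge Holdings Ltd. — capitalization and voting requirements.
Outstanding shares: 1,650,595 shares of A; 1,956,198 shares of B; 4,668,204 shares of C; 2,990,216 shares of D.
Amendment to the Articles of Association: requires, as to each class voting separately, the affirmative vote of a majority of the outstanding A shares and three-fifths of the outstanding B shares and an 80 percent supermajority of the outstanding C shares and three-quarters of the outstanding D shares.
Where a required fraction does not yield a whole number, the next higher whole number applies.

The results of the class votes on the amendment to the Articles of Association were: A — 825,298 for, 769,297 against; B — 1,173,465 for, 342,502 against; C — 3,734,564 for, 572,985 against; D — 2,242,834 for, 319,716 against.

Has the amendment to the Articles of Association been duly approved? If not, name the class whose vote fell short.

Not approved — the B shares did not give the required vote.

A: a majority of 1650595 is 825298; 825,298 required, 825,298 in favor — approved.
B: 3/5 of 1956198 = 1173718.80, rounded up to 1173719; 1,173,719 required, 1,173,465 in favor — not approved.
C: 4/5 of 4668204 = 3734563.20, rounded up to 3734564; 3,734,564 required, 3,734,564 in favor — approved.
D: 3/4 of 2990216 = 2242662; 2,242,662 required, 2,242,834 in favor — approved.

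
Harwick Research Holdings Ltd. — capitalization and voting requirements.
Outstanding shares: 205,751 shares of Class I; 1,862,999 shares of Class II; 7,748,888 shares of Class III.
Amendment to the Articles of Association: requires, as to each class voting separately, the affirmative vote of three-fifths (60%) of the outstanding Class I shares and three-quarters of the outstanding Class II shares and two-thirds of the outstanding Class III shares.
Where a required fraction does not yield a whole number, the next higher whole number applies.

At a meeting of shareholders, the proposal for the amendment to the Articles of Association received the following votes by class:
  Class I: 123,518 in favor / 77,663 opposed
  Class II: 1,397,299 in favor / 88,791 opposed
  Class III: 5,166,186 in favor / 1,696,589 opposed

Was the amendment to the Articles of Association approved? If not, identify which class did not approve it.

Class I: 3/5 of 205751 = 123450.60, rounded up to 123451; 123,451 required, 123,518 in favor — approved.
Class II: 3/4 of 1862999 = 1397249.25, rounded up to 1397250; 1,397,250 required, 1,397,299 in favor — approved.
Class III: 2/3 of 7748888 = 5165925.33, rounded up to 5165926; 5,165,926 required, 5,166,186 in favor — approved.

Approved — every class gave the required vote.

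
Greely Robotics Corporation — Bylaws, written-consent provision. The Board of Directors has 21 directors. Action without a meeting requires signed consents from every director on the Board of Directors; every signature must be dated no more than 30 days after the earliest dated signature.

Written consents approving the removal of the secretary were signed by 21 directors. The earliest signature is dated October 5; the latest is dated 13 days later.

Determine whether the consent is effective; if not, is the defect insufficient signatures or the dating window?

Signatures required: all of 21 — unanimous means all 21, so 21 needed; 21 signed. Sufficient.
Dating window: the latest signature is 13 days after the earliest; the limit is 30 days. Within the window.

Effective — both the signature and dating-window requirements are satisfied.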